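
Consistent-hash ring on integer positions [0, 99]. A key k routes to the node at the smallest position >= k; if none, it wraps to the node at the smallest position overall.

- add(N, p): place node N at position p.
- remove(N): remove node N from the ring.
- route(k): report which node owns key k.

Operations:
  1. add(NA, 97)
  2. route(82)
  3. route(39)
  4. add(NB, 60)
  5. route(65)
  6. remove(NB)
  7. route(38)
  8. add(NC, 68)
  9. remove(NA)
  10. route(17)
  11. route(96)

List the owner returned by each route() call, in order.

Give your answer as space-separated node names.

Answer: NA NA NA NA NC NC

Derivation:
Op 1: add NA@97 -> ring=[97:NA]
Op 2: route key 82: smallest pos >= 82 is 97 -> NA
Op 3: route key 39: smallest pos >= 39 is 97 -> NA
Op 4: add NB@60 -> ring=[60:NB,97:NA]
Op 5: route key 65: smallest pos >= 65 is 97 -> NA
Op 6: remove NB -> ring=[97:NA]
Op 7: route key 38: smallest pos >= 38 is 97 -> NA
Op 8: add NC@68 -> ring=[68:NC,97:NA]
Op 9: remove NA -> ring=[68:NC]
Op 10: route key 17: smallest pos >= 17 is 68 -> NC
Op 11: route key 96: none >= 96, wrap to smallest pos 68 -> NC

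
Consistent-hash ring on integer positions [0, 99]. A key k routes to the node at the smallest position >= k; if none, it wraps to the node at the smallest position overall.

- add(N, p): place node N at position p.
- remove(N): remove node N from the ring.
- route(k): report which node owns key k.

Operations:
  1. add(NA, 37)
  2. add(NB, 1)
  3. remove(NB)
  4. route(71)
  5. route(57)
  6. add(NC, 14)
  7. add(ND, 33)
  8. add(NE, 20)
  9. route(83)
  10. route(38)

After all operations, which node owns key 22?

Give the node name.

Answer: ND

Derivation:
Op 1: add NA@37 -> ring=[37:NA]
Op 2: add NB@1 -> ring=[1:NB,37:NA]
Op 3: remove NB -> ring=[37:NA]
Op 4: route key 71: none >= 71, wrap to smallest pos 37 -> NA
Op 5: route key 57: none >= 57, wrap to smallest pos 37 -> NA
Op 6: add NC@14 -> ring=[14:NC,37:NA]
Op 7: add ND@33 -> ring=[14:NC,33:ND,37:NA]
Op 8: add NE@20 -> ring=[14:NC,20:NE,33:ND,37:NA]
Op 9: route key 83: none >= 83, wrap to smallest pos 14 -> NC
Op 10: route key 38: none >= 38, wrap to smallest pos 14 -> NC
Final route key 22: smallest pos >= 22 is 33 -> ND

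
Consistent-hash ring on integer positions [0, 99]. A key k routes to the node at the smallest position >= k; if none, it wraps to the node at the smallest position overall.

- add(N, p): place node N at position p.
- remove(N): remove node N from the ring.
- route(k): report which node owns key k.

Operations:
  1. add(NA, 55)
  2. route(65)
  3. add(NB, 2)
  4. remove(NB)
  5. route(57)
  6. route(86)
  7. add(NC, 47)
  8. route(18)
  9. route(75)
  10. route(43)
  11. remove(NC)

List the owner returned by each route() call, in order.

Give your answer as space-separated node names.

Answer: NA NA NA NC NC NC

Derivation:
Op 1: add NA@55 -> ring=[55:NA]
Op 2: route key 65: none >= 65, wrap to smallest pos 55 -> NA
Op 3: add NB@2 -> ring=[2:NB,55:NA]
Op 4: remove NB -> ring=[55:NA]
Op 5: route key 57: none >= 57, wrap to smallest pos 55 -> NA
Op 6: route key 86: none >= 86, wrap to smallest pos 55 -> NA
Op 7: add NC@47 -> ring=[47:NC,55:NA]
Op 8: route key 18: smallest pos >= 18 is 47 -> NC
Op 9: route key 75: none >= 75, wrap to smallest pos 47 -> NC
Op 10: route key 43: smallest pos >= 43 is 47 -> NC
Op 11: remove NC -> ring=[55:NA]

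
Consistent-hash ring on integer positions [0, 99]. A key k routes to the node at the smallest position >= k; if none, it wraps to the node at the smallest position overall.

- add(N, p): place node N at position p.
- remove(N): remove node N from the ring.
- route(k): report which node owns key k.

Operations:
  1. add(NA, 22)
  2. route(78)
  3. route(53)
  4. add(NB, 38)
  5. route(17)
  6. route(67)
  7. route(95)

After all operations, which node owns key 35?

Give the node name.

Op 1: add NA@22 -> ring=[22:NA]
Op 2: route key 78: none >= 78, wrap to smallest pos 22 -> NA
Op 3: route key 53: none >= 53, wrap to smallest pos 22 -> NA
Op 4: add NB@38 -> ring=[22:NA,38:NB]
Op 5: route key 17: smallest pos >= 17 is 22 -> NA
Op 6: route key 67: none >= 67, wrap to smallest pos 22 -> NA
Op 7: route key 95: none >= 95, wrap to smallest pos 22 -> NA
Final route key 35: smallest pos >= 35 is 38 -> NB

Answer: NB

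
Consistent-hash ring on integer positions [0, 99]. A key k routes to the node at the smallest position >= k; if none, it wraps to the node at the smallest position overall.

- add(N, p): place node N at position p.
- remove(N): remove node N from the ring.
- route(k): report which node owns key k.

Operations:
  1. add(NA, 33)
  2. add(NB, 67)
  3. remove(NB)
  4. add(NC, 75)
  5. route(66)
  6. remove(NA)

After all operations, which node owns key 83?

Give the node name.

Answer: NC

Derivation:
Op 1: add NA@33 -> ring=[33:NA]
Op 2: add NB@67 -> ring=[33:NA,67:NB]
Op 3: remove NB -> ring=[33:NA]
Op 4: add NC@75 -> ring=[33:NA,75:NC]
Op 5: route key 66: smallest pos >= 66 is 75 -> NC
Op 6: remove NA -> ring=[75:NC]
Final route key 83: none >= 83, wrap to smallest pos 75 -> NC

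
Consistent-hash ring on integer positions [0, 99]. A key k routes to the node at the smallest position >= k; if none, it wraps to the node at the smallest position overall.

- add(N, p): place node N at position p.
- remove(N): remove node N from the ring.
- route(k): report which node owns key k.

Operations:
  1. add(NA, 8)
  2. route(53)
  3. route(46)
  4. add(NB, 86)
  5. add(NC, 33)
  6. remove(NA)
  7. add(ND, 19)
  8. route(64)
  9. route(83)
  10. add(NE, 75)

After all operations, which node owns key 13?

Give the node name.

Answer: ND

Derivation:
Op 1: add NA@8 -> ring=[8:NA]
Op 2: route key 53: none >= 53, wrap to smallest pos 8 -> NA
Op 3: route key 46: none >= 46, wrap to smallest pos 8 -> NA
Op 4: add NB@86 -> ring=[8:NA,86:NB]
Op 5: add NC@33 -> ring=[8:NA,33:NC,86:NB]
Op 6: remove NA -> ring=[33:NC,86:NB]
Op 7: add ND@19 -> ring=[19:ND,33:NC,86:NB]
Op 8: route key 64: smallest pos >= 64 is 86 -> NB
Op 9: route key 83: smallest pos >= 83 is 86 -> NB
Op 10: add NE@75 -> ring=[19:ND,33:NC,75:NE,86:NB]
Final route key 13: smallest pos >= 13 is 19 -> ND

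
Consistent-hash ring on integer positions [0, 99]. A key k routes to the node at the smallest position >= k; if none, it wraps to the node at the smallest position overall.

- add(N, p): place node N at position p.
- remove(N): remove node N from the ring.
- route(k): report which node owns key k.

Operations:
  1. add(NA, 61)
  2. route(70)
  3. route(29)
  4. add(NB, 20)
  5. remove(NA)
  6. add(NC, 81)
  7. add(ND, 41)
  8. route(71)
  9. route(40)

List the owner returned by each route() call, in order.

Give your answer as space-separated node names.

Answer: NA NA NC ND

Derivation:
Op 1: add NA@61 -> ring=[61:NA]
Op 2: route key 70: none >= 70, wrap to smallest pos 61 -> NA
Op 3: route key 29: smallest pos >= 29 is 61 -> NA
Op 4: add NB@20 -> ring=[20:NB,61:NA]
Op 5: remove NA -> ring=[20:NB]
Op 6: add NC@81 -> ring=[20:NB,81:NC]
Op 7: add ND@41 -> ring=[20:NB,41:ND,81:NC]
Op 8: route key 71: smallest pos >= 71 is 81 -> NC
Op 9: route key 40: smallest pos >= 40 is 41 -> ND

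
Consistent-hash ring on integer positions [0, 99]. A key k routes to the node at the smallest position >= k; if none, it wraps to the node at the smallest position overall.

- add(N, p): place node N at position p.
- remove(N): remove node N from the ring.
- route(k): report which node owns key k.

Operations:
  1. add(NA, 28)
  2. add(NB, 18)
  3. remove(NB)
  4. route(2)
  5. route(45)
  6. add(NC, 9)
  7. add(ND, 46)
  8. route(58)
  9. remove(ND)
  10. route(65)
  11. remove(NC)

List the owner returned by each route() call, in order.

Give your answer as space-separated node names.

Answer: NA NA NC NC

Derivation:
Op 1: add NA@28 -> ring=[28:NA]
Op 2: add NB@18 -> ring=[18:NB,28:NA]
Op 3: remove NB -> ring=[28:NA]
Op 4: route key 2: smallest pos >= 2 is 28 -> NA
Op 5: route key 45: none >= 45, wrap to smallest pos 28 -> NA
Op 6: add NC@9 -> ring=[9:NC,28:NA]
Op 7: add ND@46 -> ring=[9:NC,28:NA,46:ND]
Op 8: route key 58: none >= 58, wrap to smallest pos 9 -> NC
Op 9: remove ND -> ring=[9:NC,28:NA]
Op 10: route key 65: none >= 65, wrap to smallest pos 9 -> NC
Op 11: remove NC -> ring=[28:NA]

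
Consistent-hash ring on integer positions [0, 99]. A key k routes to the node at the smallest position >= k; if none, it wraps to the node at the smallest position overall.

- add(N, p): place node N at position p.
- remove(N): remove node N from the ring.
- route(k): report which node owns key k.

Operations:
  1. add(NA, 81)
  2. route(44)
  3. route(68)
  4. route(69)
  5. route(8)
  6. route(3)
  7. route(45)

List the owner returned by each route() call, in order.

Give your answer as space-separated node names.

Op 1: add NA@81 -> ring=[81:NA]
Op 2: route key 44: smallest pos >= 44 is 81 -> NA
Op 3: route key 68: smallest pos >= 68 is 81 -> NA
Op 4: route key 69: smallest pos >= 69 is 81 -> NA
Op 5: route key 8: smallest pos >= 8 is 81 -> NA
Op 6: route key 3: smallest pos >= 3 is 81 -> NA
Op 7: route key 45: smallest pos >= 45 is 81 -> NA

Answer: NA NA NA NA NA NA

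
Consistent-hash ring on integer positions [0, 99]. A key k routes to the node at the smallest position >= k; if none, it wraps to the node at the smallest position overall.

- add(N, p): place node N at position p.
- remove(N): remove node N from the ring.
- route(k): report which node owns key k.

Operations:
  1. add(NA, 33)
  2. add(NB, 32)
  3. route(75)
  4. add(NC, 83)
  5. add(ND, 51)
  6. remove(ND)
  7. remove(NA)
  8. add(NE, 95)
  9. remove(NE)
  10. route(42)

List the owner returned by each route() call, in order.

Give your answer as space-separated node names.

Op 1: add NA@33 -> ring=[33:NA]
Op 2: add NB@32 -> ring=[32:NB,33:NA]
Op 3: route key 75: none >= 75, wrap to smallest pos 32 -> NB
Op 4: add NC@83 -> ring=[32:NB,33:NA,83:NC]
Op 5: add ND@51 -> ring=[32:NB,33:NA,51:ND,83:NC]
Op 6: remove ND -> ring=[32:NB,33:NA,83:NC]
Op 7: remove NA -> ring=[32:NB,83:NC]
Op 8: add NE@95 -> ring=[32:NB,83:NC,95:NE]
Op 9: remove NE -> ring=[32:NB,83:NC]
Op 10: route key 42: smallest pos >= 42 is 83 -> NC

Answer: NB NC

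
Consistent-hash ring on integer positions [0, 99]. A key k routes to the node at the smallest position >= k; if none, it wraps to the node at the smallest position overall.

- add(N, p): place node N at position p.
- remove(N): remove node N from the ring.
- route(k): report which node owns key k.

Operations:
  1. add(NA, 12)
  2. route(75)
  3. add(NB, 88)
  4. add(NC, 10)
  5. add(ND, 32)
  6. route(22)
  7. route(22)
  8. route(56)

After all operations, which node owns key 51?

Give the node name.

Op 1: add NA@12 -> ring=[12:NA]
Op 2: route key 75: none >= 75, wrap to smallest pos 12 -> NA
Op 3: add NB@88 -> ring=[12:NA,88:NB]
Op 4: add NC@10 -> ring=[10:NC,12:NA,88:NB]
Op 5: add ND@32 -> ring=[10:NC,12:NA,32:ND,88:NB]
Op 6: route key 22: smallest pos >= 22 is 32 -> ND
Op 7: route key 22: smallest pos >= 22 is 32 -> ND
Op 8: route key 56: smallest pos >= 56 is 88 -> NB
Final route key 51: smallest pos >= 51 is 88 -> NB

Answer: NB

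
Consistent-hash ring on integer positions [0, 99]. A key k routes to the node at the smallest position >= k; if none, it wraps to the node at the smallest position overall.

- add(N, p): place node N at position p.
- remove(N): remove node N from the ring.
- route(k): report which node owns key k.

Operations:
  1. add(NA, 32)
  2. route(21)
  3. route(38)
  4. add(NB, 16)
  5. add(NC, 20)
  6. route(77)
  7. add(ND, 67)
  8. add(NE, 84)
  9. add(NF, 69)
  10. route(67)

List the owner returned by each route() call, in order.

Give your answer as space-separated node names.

Op 1: add NA@32 -> ring=[32:NA]
Op 2: route key 21: smallest pos >= 21 is 32 -> NA
Op 3: route key 38: none >= 38, wrap to smallest pos 32 -> NA
Op 4: add NB@16 -> ring=[16:NB,32:NA]
Op 5: add NC@20 -> ring=[16:NB,20:NC,32:NA]
Op 6: route key 77: none >= 77, wrap to smallest pos 16 -> NB
Op 7: add ND@67 -> ring=[16:NB,20:NC,32:NA,67:ND]
Op 8: add NE@84 -> ring=[16:NB,20:NC,32:NA,67:ND,84:NE]
Op 9: add NF@69 -> ring=[16:NB,20:NC,32:NA,67:ND,69:NF,84:NE]
Op 10: route key 67: smallest pos >= 67 is 67 -> ND

Answer: NA NA NB ND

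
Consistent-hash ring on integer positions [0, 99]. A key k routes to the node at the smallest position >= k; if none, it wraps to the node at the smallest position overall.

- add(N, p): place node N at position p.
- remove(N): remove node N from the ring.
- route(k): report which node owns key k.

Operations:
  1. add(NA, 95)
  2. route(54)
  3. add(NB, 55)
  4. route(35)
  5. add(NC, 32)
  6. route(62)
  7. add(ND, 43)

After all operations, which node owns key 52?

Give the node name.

Answer: NB

Derivation:
Op 1: add NA@95 -> ring=[95:NA]
Op 2: route key 54: smallest pos >= 54 is 95 -> NA
Op 3: add NB@55 -> ring=[55:NB,95:NA]
Op 4: route key 35: smallest pos >= 35 is 55 -> NB
Op 5: add NC@32 -> ring=[32:NC,55:NB,95:NA]
Op 6: route key 62: smallest pos >= 62 is 95 -> NA
Op 7: add ND@43 -> ring=[32:NC,43:ND,55:NB,95:NA]
Final route key 52: smallest pos >= 52 is 55 -> NB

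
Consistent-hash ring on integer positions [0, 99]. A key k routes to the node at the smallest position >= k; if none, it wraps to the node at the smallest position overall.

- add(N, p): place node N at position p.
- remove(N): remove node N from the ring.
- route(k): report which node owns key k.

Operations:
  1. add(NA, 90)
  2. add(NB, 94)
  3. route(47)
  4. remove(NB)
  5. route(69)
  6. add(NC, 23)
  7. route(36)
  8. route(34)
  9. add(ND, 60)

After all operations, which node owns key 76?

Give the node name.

Op 1: add NA@90 -> ring=[90:NA]
Op 2: add NB@94 -> ring=[90:NA,94:NB]
Op 3: route key 47: smallest pos >= 47 is 90 -> NA
Op 4: remove NB -> ring=[90:NA]
Op 5: route key 69: smallest pos >= 69 is 90 -> NA
Op 6: add NC@23 -> ring=[23:NC,90:NA]
Op 7: route key 36: smallest pos >= 36 is 90 -> NA
Op 8: route key 34: smallest pos >= 34 is 90 -> NA
Op 9: add ND@60 -> ring=[23:NC,60:ND,90:NA]
Final route key 76: smallest pos >= 76 is 90 -> NA

Answer: NA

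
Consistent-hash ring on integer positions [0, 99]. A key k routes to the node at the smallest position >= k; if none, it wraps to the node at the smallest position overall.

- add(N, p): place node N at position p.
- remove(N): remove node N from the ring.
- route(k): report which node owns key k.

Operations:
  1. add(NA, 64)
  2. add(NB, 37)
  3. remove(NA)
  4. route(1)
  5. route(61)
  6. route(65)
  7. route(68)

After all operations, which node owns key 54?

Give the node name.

Op 1: add NA@64 -> ring=[64:NA]
Op 2: add NB@37 -> ring=[37:NB,64:NA]
Op 3: remove NA -> ring=[37:NB]
Op 4: route key 1: smallest pos >= 1 is 37 -> NB
Op 5: route key 61: none >= 61, wrap to smallest pos 37 -> NB
Op 6: route key 65: none >= 65, wrap to smallest pos 37 -> NB
Op 7: route key 68: none >= 68, wrap to smallest pos 37 -> NB
Final route key 54: none >= 54, wrap to smallest pos 37 -> NB

Answer: NB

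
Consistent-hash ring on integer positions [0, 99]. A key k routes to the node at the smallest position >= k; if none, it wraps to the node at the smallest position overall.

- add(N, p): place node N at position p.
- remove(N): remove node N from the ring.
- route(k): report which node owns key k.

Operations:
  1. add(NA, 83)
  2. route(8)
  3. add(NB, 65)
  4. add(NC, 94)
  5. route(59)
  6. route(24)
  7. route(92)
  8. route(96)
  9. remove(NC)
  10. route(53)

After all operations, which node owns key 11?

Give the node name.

Answer: NB

Derivation:
Op 1: add NA@83 -> ring=[83:NA]
Op 2: route key 8: smallest pos >= 8 is 83 -> NA
Op 3: add NB@65 -> ring=[65:NB,83:NA]
Op 4: add NC@94 -> ring=[65:NB,83:NA,94:NC]
Op 5: route key 59: smallest pos >= 59 is 65 -> NB
Op 6: route key 24: smallest pos >= 24 is 65 -> NB
Op 7: route key 92: smallest pos >= 92 is 94 -> NC
Op 8: route key 96: none >= 96, wrap to smallest pos 65 -> NB
Op 9: remove NC -> ring=[65:NB,83:NA]
Op 10: route key 53: smallest pos >= 53 is 65 -> NB
Final route key 11: smallest pos >= 11 is 65 -> NB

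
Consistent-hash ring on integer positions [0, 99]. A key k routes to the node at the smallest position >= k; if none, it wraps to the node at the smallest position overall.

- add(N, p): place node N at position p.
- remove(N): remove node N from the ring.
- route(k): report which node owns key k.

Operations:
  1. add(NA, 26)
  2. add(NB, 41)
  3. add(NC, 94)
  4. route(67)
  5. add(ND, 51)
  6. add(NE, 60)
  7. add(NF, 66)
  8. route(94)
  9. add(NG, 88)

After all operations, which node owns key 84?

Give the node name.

Answer: NG

Derivation:
Op 1: add NA@26 -> ring=[26:NA]
Op 2: add NB@41 -> ring=[26:NA,41:NB]
Op 3: add NC@94 -> ring=[26:NA,41:NB,94:NC]
Op 4: route key 67: smallest pos >= 67 is 94 -> NC
Op 5: add ND@51 -> ring=[26:NA,41:NB,51:ND,94:NC]
Op 6: add NE@60 -> ring=[26:NA,41:NB,51:ND,60:NE,94:NC]
Op 7: add NF@66 -> ring=[26:NA,41:NB,51:ND,60:NE,66:NF,94:NC]
Op 8: route key 94: smallest pos >= 94 is 94 -> NC
Op 9: add NG@88 -> ring=[26:NA,41:NB,51:ND,60:NE,66:NF,88:NG,94:NC]
Final route key 84: smallest pos >= 84 is 88 -> NG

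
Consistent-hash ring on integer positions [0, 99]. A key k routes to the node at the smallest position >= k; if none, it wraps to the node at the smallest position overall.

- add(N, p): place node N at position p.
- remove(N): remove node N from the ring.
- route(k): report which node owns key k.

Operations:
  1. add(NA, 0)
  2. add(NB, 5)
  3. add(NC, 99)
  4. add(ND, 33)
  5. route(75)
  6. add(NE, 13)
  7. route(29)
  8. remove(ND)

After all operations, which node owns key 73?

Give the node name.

Op 1: add NA@0 -> ring=[0:NA]
Op 2: add NB@5 -> ring=[0:NA,5:NB]
Op 3: add NC@99 -> ring=[0:NA,5:NB,99:NC]
Op 4: add ND@33 -> ring=[0:NA,5:NB,33:ND,99:NC]
Op 5: route key 75: smallest pos >= 75 is 99 -> NC
Op 6: add NE@13 -> ring=[0:NA,5:NB,13:NE,33:ND,99:NC]
Op 7: route key 29: smallest pos >= 29 is 33 -> ND
Op 8: remove ND -> ring=[0:NA,5:NB,13:NE,99:NC]
Final route key 73: smallest pos >= 73 is 99 -> NC

Answer: NC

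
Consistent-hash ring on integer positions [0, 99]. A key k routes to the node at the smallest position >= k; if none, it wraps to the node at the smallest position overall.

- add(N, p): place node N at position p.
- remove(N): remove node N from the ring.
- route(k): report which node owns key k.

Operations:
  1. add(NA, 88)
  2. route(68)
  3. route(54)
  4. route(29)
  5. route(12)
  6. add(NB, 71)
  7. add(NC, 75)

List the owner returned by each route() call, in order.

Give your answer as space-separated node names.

Answer: NA NA NA NA

Derivation:
Op 1: add NA@88 -> ring=[88:NA]
Op 2: route key 68: smallest pos >= 68 is 88 -> NA
Op 3: route key 54: smallest pos >= 54 is 88 -> NA
Op 4: route key 29: smallest pos >= 29 is 88 -> NA
Op 5: route key 12: smallest pos >= 12 is 88 -> NA
Op 6: add NB@71 -> ring=[71:NB,88:NA]
Op 7: add NC@75 -> ring=[71:NB,75:NC,88:NA]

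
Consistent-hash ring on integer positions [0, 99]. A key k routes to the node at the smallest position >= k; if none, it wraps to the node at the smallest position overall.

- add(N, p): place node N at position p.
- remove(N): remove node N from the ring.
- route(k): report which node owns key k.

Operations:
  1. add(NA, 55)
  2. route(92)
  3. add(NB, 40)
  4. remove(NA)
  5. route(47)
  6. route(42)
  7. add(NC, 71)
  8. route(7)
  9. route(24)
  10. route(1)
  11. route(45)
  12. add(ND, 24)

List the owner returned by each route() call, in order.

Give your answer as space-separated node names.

Answer: NA NB NB NB NB NB NC

Derivation:
Op 1: add NA@55 -> ring=[55:NA]
Op 2: route key 92: none >= 92, wrap to smallest pos 55 -> NA
Op 3: add NB@40 -> ring=[40:NB,55:NA]
Op 4: remove NA -> ring=[40:NB]
Op 5: route key 47: none >= 47, wrap to smallest pos 40 -> NB
Op 6: route key 42: none >= 42, wrap to smallest pos 40 -> NB
Op 7: add NC@71 -> ring=[40:NB,71:NC]
Op 8: route key 7: smallest pos >= 7 is 40 -> NB
Op 9: route key 24: smallest pos >= 24 is 40 -> NB
Op 10: route key 1: smallest pos >= 1 is 40 -> NB
Op 11: route key 45: smallest pos >= 45 is 71 -> NC
Op 12: add ND@24 -> ring=[24:ND,40:NB,71:NC]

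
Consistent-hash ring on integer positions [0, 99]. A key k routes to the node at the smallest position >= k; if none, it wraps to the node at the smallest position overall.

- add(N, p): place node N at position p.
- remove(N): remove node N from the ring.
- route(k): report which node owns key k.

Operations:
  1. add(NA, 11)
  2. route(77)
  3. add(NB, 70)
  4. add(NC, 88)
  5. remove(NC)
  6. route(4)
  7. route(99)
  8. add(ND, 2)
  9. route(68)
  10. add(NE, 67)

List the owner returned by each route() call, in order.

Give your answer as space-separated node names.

Answer: NA NA NA NB

Derivation:
Op 1: add NA@11 -> ring=[11:NA]
Op 2: route key 77: none >= 77, wrap to smallest pos 11 -> NA
Op 3: add NB@70 -> ring=[11:NA,70:NB]
Op 4: add NC@88 -> ring=[11:NA,70:NB,88:NC]
Op 5: remove NC -> ring=[11:NA,70:NB]
Op 6: route key 4: smallest pos >= 4 is 11 -> NA
Op 7: route key 99: none >= 99, wrap to smallest pos 11 -> NA
Op 8: add ND@2 -> ring=[2:ND,11:NA,70:NB]
Op 9: route key 68: smallest pos >= 68 is 70 -> NB
Op 10: add NE@67 -> ring=[2:ND,11:NA,67:NE,70:NB]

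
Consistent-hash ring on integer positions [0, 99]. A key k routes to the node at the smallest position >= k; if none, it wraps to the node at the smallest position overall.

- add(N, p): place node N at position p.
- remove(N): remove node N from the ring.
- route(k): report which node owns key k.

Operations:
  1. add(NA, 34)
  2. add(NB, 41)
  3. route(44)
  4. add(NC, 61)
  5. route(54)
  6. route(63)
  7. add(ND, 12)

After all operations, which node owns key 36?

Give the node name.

Op 1: add NA@34 -> ring=[34:NA]
Op 2: add NB@41 -> ring=[34:NA,41:NB]
Op 3: route key 44: none >= 44, wrap to smallest pos 34 -> NA
Op 4: add NC@61 -> ring=[34:NA,41:NB,61:NC]
Op 5: route key 54: smallest pos >= 54 is 61 -> NC
Op 6: route key 63: none >= 63, wrap to smallest pos 34 -> NA
Op 7: add ND@12 -> ring=[12:ND,34:NA,41:NB,61:NC]
Final route key 36: smallest pos >= 36 is 41 -> NB

Answer: NB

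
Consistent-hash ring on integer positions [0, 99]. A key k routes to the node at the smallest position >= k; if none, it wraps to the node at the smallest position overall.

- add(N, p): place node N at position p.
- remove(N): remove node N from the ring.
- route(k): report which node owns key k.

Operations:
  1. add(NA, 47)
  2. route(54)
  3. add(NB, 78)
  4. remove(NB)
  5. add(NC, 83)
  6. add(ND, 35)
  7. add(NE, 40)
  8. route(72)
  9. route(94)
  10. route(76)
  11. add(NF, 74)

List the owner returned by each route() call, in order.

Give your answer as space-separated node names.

Answer: NA NC ND NC

Derivation:
Op 1: add NA@47 -> ring=[47:NA]
Op 2: route key 54: none >= 54, wrap to smallest pos 47 -> NA
Op 3: add NB@78 -> ring=[47:NA,78:NB]
Op 4: remove NB -> ring=[47:NA]
Op 5: add NC@83 -> ring=[47:NA,83:NC]
Op 6: add ND@35 -> ring=[35:ND,47:NA,83:NC]
Op 7: add NE@40 -> ring=[35:ND,40:NE,47:NA,83:NC]
Op 8: route key 72: smallest pos >= 72 is 83 -> NC
Op 9: route key 94: none >= 94, wrap to smallest pos 35 -> ND
Op 10: route key 76: smallest pos >= 76 is 83 -> NC
Op 11: add NF@74 -> ring=[35:ND,40:NE,47:NA,74:NF,83:NC]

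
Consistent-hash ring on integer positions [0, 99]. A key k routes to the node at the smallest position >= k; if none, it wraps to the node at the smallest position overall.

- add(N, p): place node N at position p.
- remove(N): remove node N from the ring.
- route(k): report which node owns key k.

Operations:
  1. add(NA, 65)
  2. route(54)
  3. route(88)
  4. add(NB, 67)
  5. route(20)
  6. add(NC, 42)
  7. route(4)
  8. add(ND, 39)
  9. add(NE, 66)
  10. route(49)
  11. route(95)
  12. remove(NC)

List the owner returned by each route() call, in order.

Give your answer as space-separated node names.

Answer: NA NA NA NC NA ND

Derivation:
Op 1: add NA@65 -> ring=[65:NA]
Op 2: route key 54: smallest pos >= 54 is 65 -> NA
Op 3: route key 88: none >= 88, wrap to smallest pos 65 -> NA
Op 4: add NB@67 -> ring=[65:NA,67:NB]
Op 5: route key 20: smallest pos >= 20 is 65 -> NA
Op 6: add NC@42 -> ring=[42:NC,65:NA,67:NB]
Op 7: route key 4: smallest pos >= 4 is 42 -> NC
Op 8: add ND@39 -> ring=[39:ND,42:NC,65:NA,67:NB]
Op 9: add NE@66 -> ring=[39:ND,42:NC,65:NA,66:NE,67:NB]
Op 10: route key 49: smallest pos >= 49 is 65 -> NA
Op 11: route key 95: none >= 95, wrap to smallest pos 39 -> ND
Op 12: remove NC -> ring=[39:ND,65:NA,66:NE,67:NB]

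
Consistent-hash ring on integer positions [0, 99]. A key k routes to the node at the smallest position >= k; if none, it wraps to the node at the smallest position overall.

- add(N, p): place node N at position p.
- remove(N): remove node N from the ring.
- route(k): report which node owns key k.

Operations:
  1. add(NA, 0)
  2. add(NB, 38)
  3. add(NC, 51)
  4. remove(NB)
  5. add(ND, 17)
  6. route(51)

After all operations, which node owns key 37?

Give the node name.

Op 1: add NA@0 -> ring=[0:NA]
Op 2: add NB@38 -> ring=[0:NA,38:NB]
Op 3: add NC@51 -> ring=[0:NA,38:NB,51:NC]
Op 4: remove NB -> ring=[0:NA,51:NC]
Op 5: add ND@17 -> ring=[0:NA,17:ND,51:NC]
Op 6: route key 51: smallest pos >= 51 is 51 -> NC
Final route key 37: smallest pos >= 37 is 51 -> NC

Answer: NC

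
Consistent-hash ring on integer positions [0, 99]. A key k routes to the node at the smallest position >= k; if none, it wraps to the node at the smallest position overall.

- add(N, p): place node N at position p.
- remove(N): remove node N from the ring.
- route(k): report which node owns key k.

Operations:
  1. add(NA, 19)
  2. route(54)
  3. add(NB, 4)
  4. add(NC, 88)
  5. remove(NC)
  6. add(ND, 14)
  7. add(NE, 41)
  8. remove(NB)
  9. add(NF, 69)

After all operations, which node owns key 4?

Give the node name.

Op 1: add NA@19 -> ring=[19:NA]
Op 2: route key 54: none >= 54, wrap to smallest pos 19 -> NA
Op 3: add NB@4 -> ring=[4:NB,19:NA]
Op 4: add NC@88 -> ring=[4:NB,19:NA,88:NC]
Op 5: remove NC -> ring=[4:NB,19:NA]
Op 6: add ND@14 -> ring=[4:NB,14:ND,19:NA]
Op 7: add NE@41 -> ring=[4:NB,14:ND,19:NA,41:NE]
Op 8: remove NB -> ring=[14:ND,19:NA,41:NE]
Op 9: add NF@69 -> ring=[14:ND,19:NA,41:NE,69:NF]
Final route key 4: smallest pos >= 4 is 14 -> ND

Answer: ND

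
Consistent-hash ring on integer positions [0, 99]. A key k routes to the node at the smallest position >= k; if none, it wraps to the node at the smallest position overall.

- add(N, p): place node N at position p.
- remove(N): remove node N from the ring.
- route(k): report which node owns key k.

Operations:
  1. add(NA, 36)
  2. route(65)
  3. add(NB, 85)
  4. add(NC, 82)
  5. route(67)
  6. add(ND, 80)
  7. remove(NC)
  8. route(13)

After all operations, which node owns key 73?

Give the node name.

Answer: ND

Derivation:
Op 1: add NA@36 -> ring=[36:NA]
Op 2: route key 65: none >= 65, wrap to smallest pos 36 -> NA
Op 3: add NB@85 -> ring=[36:NA,85:NB]
Op 4: add NC@82 -> ring=[36:NA,82:NC,85:NB]
Op 5: route key 67: smallest pos >= 67 is 82 -> NC
Op 6: add ND@80 -> ring=[36:NA,80:ND,82:NC,85:NB]
Op 7: remove NC -> ring=[36:NA,80:ND,85:NB]
Op 8: route key 13: smallest pos >= 13 is 36 -> NA
Final route key 73: smallest pos >= 73 is 80 -> ND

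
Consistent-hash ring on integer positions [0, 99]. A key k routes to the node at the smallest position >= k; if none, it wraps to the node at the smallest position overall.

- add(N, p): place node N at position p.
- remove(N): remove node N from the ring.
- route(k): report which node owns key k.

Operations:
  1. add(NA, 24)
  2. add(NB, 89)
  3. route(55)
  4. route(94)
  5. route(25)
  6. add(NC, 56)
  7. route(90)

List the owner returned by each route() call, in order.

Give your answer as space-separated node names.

Answer: NB NA NB NA

Derivation:
Op 1: add NA@24 -> ring=[24:NA]
Op 2: add NB@89 -> ring=[24:NA,89:NB]
Op 3: route key 55: smallest pos >= 55 is 89 -> NB
Op 4: route key 94: none >= 94, wrap to smallest pos 24 -> NA
Op 5: route key 25: smallest pos >= 25 is 89 -> NB
Op 6: add NC@56 -> ring=[24:NA,56:NC,89:NB]
Op 7: route key 90: none >= 90, wrap to smallest pos 24 -> NA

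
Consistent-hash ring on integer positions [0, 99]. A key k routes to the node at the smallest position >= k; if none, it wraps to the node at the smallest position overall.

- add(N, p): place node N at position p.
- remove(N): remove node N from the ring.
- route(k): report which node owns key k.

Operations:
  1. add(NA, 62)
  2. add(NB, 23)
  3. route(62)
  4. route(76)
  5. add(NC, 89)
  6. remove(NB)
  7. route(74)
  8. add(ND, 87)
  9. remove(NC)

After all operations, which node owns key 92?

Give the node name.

Op 1: add NA@62 -> ring=[62:NA]
Op 2: add NB@23 -> ring=[23:NB,62:NA]
Op 3: route key 62: smallest pos >= 62 is 62 -> NA
Op 4: route key 76: none >= 76, wrap to smallest pos 23 -> NB
Op 5: add NC@89 -> ring=[23:NB,62:NA,89:NC]
Op 6: remove NB -> ring=[62:NA,89:NC]
Op 7: route key 74: smallest pos >= 74 is 89 -> NC
Op 8: add ND@87 -> ring=[62:NA,87:ND,89:NC]
Op 9: remove NC -> ring=[62:NA,87:ND]
Final route key 92: none >= 92, wrap to smallest pos 62 -> NA

Answer: NA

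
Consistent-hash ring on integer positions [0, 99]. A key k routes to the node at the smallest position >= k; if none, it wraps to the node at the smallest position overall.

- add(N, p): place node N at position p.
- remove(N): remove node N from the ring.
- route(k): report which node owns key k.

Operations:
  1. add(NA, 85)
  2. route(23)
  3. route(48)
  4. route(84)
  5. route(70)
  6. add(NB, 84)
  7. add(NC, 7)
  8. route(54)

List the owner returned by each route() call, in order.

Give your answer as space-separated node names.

Answer: NA NA NA NA NB

Derivation:
Op 1: add NA@85 -> ring=[85:NA]
Op 2: route key 23: smallest pos >= 23 is 85 -> NA
Op 3: route key 48: smallest pos >= 48 is 85 -> NA
Op 4: route key 84: smallest pos >= 84 is 85 -> NA
Op 5: route key 70: smallest pos >= 70 is 85 -> NA
Op 6: add NB@84 -> ring=[84:NB,85:NA]
Op 7: add NC@7 -> ring=[7:NC,84:NB,85:NA]
Op 8: route key 54: smallest pos >= 54 is 84 -> NB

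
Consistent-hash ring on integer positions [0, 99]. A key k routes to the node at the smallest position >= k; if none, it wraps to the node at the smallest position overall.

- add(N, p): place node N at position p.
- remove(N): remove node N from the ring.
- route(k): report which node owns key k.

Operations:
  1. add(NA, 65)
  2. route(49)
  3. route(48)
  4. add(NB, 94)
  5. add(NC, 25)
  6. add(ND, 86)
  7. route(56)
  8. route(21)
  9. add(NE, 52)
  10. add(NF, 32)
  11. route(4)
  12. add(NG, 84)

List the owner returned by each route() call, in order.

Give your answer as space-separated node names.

Op 1: add NA@65 -> ring=[65:NA]
Op 2: route key 49: smallest pos >= 49 is 65 -> NA
Op 3: route key 48: smallest pos >= 48 is 65 -> NA
Op 4: add NB@94 -> ring=[65:NA,94:NB]
Op 5: add NC@25 -> ring=[25:NC,65:NA,94:NB]
Op 6: add ND@86 -> ring=[25:NC,65:NA,86:ND,94:NB]
Op 7: route key 56: smallest pos >= 56 is 65 -> NA
Op 8: route key 21: smallest pos >= 21 is 25 -> NC
Op 9: add NE@52 -> ring=[25:NC,52:NE,65:NA,86:ND,94:NB]
Op 10: add NF@32 -> ring=[25:NC,32:NF,52:NE,65:NA,86:ND,94:NB]
Op 11: route key 4: smallest pos >= 4 is 25 -> NC
Op 12: add NG@84 -> ring=[25:NC,32:NF,52:NE,65:NA,84:NG,86:ND,94:NB]

Answer: NA NA NA NC NC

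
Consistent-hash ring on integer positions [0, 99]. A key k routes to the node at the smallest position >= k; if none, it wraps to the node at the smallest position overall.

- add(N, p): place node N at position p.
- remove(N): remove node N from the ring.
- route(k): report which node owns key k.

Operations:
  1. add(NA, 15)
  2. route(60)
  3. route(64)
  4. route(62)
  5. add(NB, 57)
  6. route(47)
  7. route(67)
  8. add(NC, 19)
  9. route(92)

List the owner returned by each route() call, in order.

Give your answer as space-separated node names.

Answer: NA NA NA NB NA NA

Derivation:
Op 1: add NA@15 -> ring=[15:NA]
Op 2: route key 60: none >= 60, wrap to smallest pos 15 -> NA
Op 3: route key 64: none >= 64, wrap to smallest pos 15 -> NA
Op 4: route key 62: none >= 62, wrap to smallest pos 15 -> NA
Op 5: add NB@57 -> ring=[15:NA,57:NB]
Op 6: route key 47: smallest pos >= 47 is 57 -> NB
Op 7: route key 67: none >= 67, wrap to smallest pos 15 -> NA
Op 8: add NC@19 -> ring=[15:NA,19:NC,57:NB]
Op 9: route key 92: none >= 92, wrap to smallest pos 15 -> NA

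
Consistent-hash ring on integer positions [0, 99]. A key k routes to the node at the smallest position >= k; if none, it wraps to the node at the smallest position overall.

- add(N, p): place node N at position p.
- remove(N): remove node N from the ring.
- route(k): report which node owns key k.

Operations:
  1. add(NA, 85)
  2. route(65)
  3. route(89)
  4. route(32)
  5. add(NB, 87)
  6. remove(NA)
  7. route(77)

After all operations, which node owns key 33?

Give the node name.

Op 1: add NA@85 -> ring=[85:NA]
Op 2: route key 65: smallest pos >= 65 is 85 -> NA
Op 3: route key 89: none >= 89, wrap to smallest pos 85 -> NA
Op 4: route key 32: smallest pos >= 32 is 85 -> NA
Op 5: add NB@87 -> ring=[85:NA,87:NB]
Op 6: remove NA -> ring=[87:NB]
Op 7: route key 77: smallest pos >= 77 is 87 -> NB
Final route key 33: smallest pos >= 33 is 87 -> NB

Answer: NB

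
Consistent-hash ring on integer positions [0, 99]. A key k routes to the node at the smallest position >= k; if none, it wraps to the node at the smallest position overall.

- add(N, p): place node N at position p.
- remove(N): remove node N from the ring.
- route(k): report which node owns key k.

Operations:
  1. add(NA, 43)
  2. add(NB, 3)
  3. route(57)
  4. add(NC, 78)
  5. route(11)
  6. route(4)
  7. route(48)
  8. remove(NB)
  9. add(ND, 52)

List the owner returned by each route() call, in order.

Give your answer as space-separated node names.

Answer: NB NA NA NC

Derivation:
Op 1: add NA@43 -> ring=[43:NA]
Op 2: add NB@3 -> ring=[3:NB,43:NA]
Op 3: route key 57: none >= 57, wrap to smallest pos 3 -> NB
Op 4: add NC@78 -> ring=[3:NB,43:NA,78:NC]
Op 5: route key 11: smallest pos >= 11 is 43 -> NA
Op 6: route key 4: smallest pos >= 4 is 43 -> NA
Op 7: route key 48: smallest pos >= 48 is 78 -> NC
Op 8: remove NB -> ring=[43:NA,78:NC]
Op 9: add ND@52 -> ring=[43:NA,52:ND,78:NC]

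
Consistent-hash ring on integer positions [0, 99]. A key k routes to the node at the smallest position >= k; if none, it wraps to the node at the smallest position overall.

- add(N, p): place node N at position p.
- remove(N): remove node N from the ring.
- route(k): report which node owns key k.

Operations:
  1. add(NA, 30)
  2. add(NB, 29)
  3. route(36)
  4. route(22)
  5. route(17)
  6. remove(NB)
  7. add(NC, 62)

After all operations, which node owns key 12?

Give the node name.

Answer: NA

Derivation:
Op 1: add NA@30 -> ring=[30:NA]
Op 2: add NB@29 -> ring=[29:NB,30:NA]
Op 3: route key 36: none >= 36, wrap to smallest pos 29 -> NB
Op 4: route key 22: smallest pos >= 22 is 29 -> NB
Op 5: route key 17: smallest pos >= 17 is 29 -> NB
Op 6: remove NB -> ring=[30:NA]
Op 7: add NC@62 -> ring=[30:NA,62:NC]
Final route key 12: smallest pos >= 12 is 30 -> NA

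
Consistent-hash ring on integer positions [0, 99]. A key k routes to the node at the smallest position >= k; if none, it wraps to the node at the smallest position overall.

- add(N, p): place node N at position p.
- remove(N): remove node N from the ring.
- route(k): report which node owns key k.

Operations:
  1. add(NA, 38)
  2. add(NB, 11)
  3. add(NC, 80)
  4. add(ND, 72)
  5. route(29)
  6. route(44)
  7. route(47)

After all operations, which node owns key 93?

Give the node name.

Answer: NB

Derivation:
Op 1: add NA@38 -> ring=[38:NA]
Op 2: add NB@11 -> ring=[11:NB,38:NA]
Op 3: add NC@80 -> ring=[11:NB,38:NA,80:NC]
Op 4: add ND@72 -> ring=[11:NB,38:NA,72:ND,80:NC]
Op 5: route key 29: smallest pos >= 29 is 38 -> NA
Op 6: route key 44: smallest pos >= 44 is 72 -> ND
Op 7: route key 47: smallest pos >= 47 is 72 -> ND
Final route key 93: none >= 93, wrap to smallest pos 11 -> NB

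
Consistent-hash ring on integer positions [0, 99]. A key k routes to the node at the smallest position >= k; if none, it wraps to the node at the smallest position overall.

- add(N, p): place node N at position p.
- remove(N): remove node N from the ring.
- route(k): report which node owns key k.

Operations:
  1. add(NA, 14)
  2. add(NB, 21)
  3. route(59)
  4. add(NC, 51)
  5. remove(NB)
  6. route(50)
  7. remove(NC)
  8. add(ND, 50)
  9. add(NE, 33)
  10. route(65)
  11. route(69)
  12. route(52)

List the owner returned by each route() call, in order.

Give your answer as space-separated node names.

Op 1: add NA@14 -> ring=[14:NA]
Op 2: add NB@21 -> ring=[14:NA,21:NB]
Op 3: route key 59: none >= 59, wrap to smallest pos 14 -> NA
Op 4: add NC@51 -> ring=[14:NA,21:NB,51:NC]
Op 5: remove NB -> ring=[14:NA,51:NC]
Op 6: route key 50: smallest pos >= 50 is 51 -> NC
Op 7: remove NC -> ring=[14:NA]
Op 8: add ND@50 -> ring=[14:NA,50:ND]
Op 9: add NE@33 -> ring=[14:NA,33:NE,50:ND]
Op 10: route key 65: none >= 65, wrap to smallest pos 14 -> NA
Op 11: route key 69: none >= 69, wrap to smallest pos 14 -> NA
Op 12: route key 52: none >= 52, wrap to smallest pos 14 -> NA

Answer: NA NC NA NA NA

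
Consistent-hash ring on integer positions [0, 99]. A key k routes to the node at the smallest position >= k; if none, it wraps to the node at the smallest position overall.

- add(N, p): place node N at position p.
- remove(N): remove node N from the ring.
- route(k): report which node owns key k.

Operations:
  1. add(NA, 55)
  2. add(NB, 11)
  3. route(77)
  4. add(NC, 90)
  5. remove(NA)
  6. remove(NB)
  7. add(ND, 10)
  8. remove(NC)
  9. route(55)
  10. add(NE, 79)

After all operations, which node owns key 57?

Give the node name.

Op 1: add NA@55 -> ring=[55:NA]
Op 2: add NB@11 -> ring=[11:NB,55:NA]
Op 3: route key 77: none >= 77, wrap to smallest pos 11 -> NB
Op 4: add NC@90 -> ring=[11:NB,55:NA,90:NC]
Op 5: remove NA -> ring=[11:NB,90:NC]
Op 6: remove NB -> ring=[90:NC]
Op 7: add ND@10 -> ring=[10:ND,90:NC]
Op 8: remove NC -> ring=[10:ND]
Op 9: route key 55: none >= 55, wrap to smallest pos 10 -> ND
Op 10: add NE@79 -> ring=[10:ND,79:NE]
Final route key 57: smallest pos >= 57 is 79 -> NE

Answer: NE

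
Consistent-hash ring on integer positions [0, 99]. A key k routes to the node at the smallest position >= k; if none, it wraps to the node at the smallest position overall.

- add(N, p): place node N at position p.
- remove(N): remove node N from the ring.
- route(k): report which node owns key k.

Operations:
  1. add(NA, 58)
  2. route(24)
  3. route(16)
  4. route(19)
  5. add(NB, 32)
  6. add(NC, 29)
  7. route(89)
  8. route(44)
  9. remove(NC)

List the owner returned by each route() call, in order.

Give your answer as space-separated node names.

Answer: NA NA NA NC NA

Derivation:
Op 1: add NA@58 -> ring=[58:NA]
Op 2: route key 24: smallest pos >= 24 is 58 -> NA
Op 3: route key 16: smallest pos >= 16 is 58 -> NA
Op 4: route key 19: smallest pos >= 19 is 58 -> NA
Op 5: add NB@32 -> ring=[32:NB,58:NA]
Op 6: add NC@29 -> ring=[29:NC,32:NB,58:NA]
Op 7: route key 89: none >= 89, wrap to smallest pos 29 -> NC
Op 8: route key 44: smallest pos >= 44 is 58 -> NA
Op 9: remove NC -> ring=[32:NB,58:NA]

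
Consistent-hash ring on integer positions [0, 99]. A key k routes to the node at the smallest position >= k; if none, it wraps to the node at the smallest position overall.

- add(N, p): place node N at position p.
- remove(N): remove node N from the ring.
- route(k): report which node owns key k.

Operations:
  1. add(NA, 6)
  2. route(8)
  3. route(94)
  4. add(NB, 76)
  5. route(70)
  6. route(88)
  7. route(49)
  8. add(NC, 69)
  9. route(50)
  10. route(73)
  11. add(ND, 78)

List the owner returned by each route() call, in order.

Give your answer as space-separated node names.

Op 1: add NA@6 -> ring=[6:NA]
Op 2: route key 8: none >= 8, wrap to smallest pos 6 -> NA
Op 3: route key 94: none >= 94, wrap to smallest pos 6 -> NA
Op 4: add NB@76 -> ring=[6:NA,76:NB]
Op 5: route key 70: smallest pos >= 70 is 76 -> NB
Op 6: route key 88: none >= 88, wrap to smallest pos 6 -> NA
Op 7: route key 49: smallest pos >= 49 is 76 -> NB
Op 8: add NC@69 -> ring=[6:NA,69:NC,76:NB]
Op 9: route key 50: smallest pos >= 50 is 69 -> NC
Op 10: route key 73: smallest pos >= 73 is 76 -> NB
Op 11: add ND@78 -> ring=[6:NA,69:NC,76:NB,78:ND]

Answer: NA NA NB NA NB NC NB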